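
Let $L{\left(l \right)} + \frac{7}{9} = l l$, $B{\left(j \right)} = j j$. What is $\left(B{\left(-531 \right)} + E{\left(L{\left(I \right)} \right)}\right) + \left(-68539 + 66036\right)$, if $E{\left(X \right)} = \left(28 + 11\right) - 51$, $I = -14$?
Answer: $279446$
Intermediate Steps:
$B{\left(j \right)} = j^{2}$
$L{\left(l \right)} = - \frac{7}{9} + l^{2}$ ($L{\left(l \right)} = - \frac{7}{9} + l l = - \frac{7}{9} + l^{2}$)
$E{\left(X \right)} = -12$ ($E{\left(X \right)} = 39 - 51 = -12$)
$\left(B{\left(-531 \right)} + E{\left(L{\left(I \right)} \right)}\right) + \left(-68539 + 66036\right) = \left(\left(-531\right)^{2} - 12\right) + \left(-68539 + 66036\right) = \left(281961 - 12\right) - 2503 = 281949 - 2503 = 279446$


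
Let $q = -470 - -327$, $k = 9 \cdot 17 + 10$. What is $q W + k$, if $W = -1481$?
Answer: $211946$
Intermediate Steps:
$k = 163$ ($k = 153 + 10 = 163$)
$q = -143$ ($q = -470 + 327 = -143$)
$q W + k = \left(-143\right) \left(-1481\right) + 163 = 211783 + 163 = 211946$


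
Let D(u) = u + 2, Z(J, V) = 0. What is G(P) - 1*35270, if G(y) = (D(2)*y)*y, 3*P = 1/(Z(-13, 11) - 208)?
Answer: -3433322879/97344 ≈ -35270.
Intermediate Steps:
P = -1/624 (P = 1/(3*(0 - 208)) = (⅓)/(-208) = (⅓)*(-1/208) = -1/624 ≈ -0.0016026)
D(u) = 2 + u
G(y) = 4*y² (G(y) = ((2 + 2)*y)*y = (4*y)*y = 4*y²)
G(P) - 1*35270 = 4*(-1/624)² - 1*35270 = 4*(1/389376) - 35270 = 1/97344 - 35270 = -3433322879/97344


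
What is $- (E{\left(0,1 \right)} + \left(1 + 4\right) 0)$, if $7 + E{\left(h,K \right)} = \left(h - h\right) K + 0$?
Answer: $7$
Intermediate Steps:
$E{\left(h,K \right)} = -7$ ($E{\left(h,K \right)} = -7 + \left(\left(h - h\right) K + 0\right) = -7 + \left(0 K + 0\right) = -7 + \left(0 + 0\right) = -7 + 0 = -7$)
$- (E{\left(0,1 \right)} + \left(1 + 4\right) 0) = - (-7 + \left(1 + 4\right) 0) = - (-7 + 5 \cdot 0) = - (-7 + 0) = \left(-1\right) \left(-7\right) = 7$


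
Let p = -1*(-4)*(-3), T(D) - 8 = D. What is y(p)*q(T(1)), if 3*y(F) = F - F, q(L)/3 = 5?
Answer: 0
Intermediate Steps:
T(D) = 8 + D
p = -12 (p = 4*(-3) = -12)
q(L) = 15 (q(L) = 3*5 = 15)
y(F) = 0 (y(F) = (F - F)/3 = (⅓)*0 = 0)
y(p)*q(T(1)) = 0*15 = 0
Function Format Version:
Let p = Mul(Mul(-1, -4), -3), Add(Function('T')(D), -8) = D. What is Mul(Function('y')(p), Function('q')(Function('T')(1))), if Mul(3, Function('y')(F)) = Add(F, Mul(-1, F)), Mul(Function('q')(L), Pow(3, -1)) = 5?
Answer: 0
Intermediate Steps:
Function('T')(D) = Add(8, D)
p = -12 (p = Mul(4, -3) = -12)
Function('q')(L) = 15 (Function('q')(L) = Mul(3, 5) = 15)
Function('y')(F) = 0 (Function('y')(F) = Mul(Rational(1, 3), Add(F, Mul(-1, F))) = Mul(Rational(1, 3), 0) = 0)
Mul(Function('y')(p), Function('q')(Function('T')(1))) = Mul(0, 15) = 0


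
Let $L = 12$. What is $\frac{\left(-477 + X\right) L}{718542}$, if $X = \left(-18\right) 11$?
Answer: $- \frac{450}{39919} \approx -0.011273$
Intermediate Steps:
$X = -198$
$\frac{\left(-477 + X\right) L}{718542} = \frac{\left(-477 - 198\right) 12}{718542} = \left(-675\right) 12 \cdot \frac{1}{718542} = \left(-8100\right) \frac{1}{718542} = - \frac{450}{39919}$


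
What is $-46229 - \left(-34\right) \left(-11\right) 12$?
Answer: $-50717$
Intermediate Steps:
$-46229 - \left(-34\right) \left(-11\right) 12 = -46229 - 374 \cdot 12 = -46229 - 4488 = -50717$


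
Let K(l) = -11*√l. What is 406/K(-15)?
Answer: 406*I*√15/165 ≈ 9.5299*I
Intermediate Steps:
406/K(-15) = 406/((-11*I*√15)) = 406*(I*√15/165) = 406*I*√15/165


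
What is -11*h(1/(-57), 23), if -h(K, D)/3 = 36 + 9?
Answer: 1485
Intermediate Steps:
h(K, D) = -135 (h(K, D) = -3*(36 + 9) = -3*45 = -135)
-11*h(1/(-57), 23) = -11*(-135) = 1485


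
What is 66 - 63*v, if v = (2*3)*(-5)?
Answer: 1956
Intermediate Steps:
v = -30 (v = 6*(-5) = -30)
66 - 63*v = 66 - 63*(-30) = 66 + 1890 = 1956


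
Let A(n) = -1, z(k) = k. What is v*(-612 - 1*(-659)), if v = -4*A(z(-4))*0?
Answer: 0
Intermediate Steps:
v = 0 (v = -4*(-1)*0 = 4*0 = 0)
v*(-612 - 1*(-659)) = 0*(-612 - 1*(-659)) = 0*(-612 + 659) = 0*47 = 0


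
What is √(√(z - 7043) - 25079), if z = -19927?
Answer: √(-25079 + I*√26970) ≈ 0.5185 + 158.36*I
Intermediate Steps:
√(√(z - 7043) - 25079) = √(√(-19927 - 7043) - 25079) = √(√(-26970) - 25079) = √(I*√26970 - 25079) = √(-25079 + I*√26970)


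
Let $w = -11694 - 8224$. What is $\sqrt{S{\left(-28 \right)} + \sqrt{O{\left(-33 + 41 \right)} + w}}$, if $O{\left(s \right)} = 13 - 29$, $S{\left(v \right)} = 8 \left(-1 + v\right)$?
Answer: $\sqrt{-232 + i \sqrt{19934}} \approx 4.4488 + 15.868 i$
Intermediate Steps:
$S{\left(v \right)} = -8 + 8 v$
$O{\left(s \right)} = -16$ ($O{\left(s \right)} = 13 - 29 = -16$)
$w = -19918$ ($w = -11694 - 8224 = -19918$)
$\sqrt{S{\left(-28 \right)} + \sqrt{O{\left(-33 + 41 \right)} + w}} = \sqrt{\left(-8 + 8 \left(-28\right)\right) + \sqrt{-16 - 19918}} = \sqrt{\left(-8 - 224\right) + \sqrt{-19934}} = \sqrt{-232 + i \sqrt{19934}}$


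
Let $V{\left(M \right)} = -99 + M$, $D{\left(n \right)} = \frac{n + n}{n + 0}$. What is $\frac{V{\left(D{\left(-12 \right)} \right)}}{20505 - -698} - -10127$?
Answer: $\frac{214722684}{21203} \approx 10127.0$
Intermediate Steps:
$D{\left(n \right)} = 2$ ($D{\left(n \right)} = \frac{2 n}{n} = 2$)
$\frac{V{\left(D{\left(-12 \right)} \right)}}{20505 - -698} - -10127 = \frac{-99 + 2}{20505 - -698} - -10127 = - \frac{97}{20505 + 698} + 10127 = - \frac{97}{21203} + 10127 = \frac{214722684}{21203}$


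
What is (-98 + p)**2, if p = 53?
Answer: 2025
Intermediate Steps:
(-98 + p)**2 = (-98 + 53)**2 = (-45)**2 = 2025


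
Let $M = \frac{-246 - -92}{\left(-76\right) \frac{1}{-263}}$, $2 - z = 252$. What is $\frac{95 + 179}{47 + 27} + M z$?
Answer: $\frac{93663478}{703} \approx 1.3323 \cdot 10^{5}$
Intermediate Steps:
$z = -250$ ($z = 2 - 252 = -250$)
$M = - \frac{20251}{38}$ ($M = \frac{-246 + 92}{\left(-76\right) \left(- \frac{1}{263}\right)} = - \frac{154}{\frac{76}{263}} = \left(-154\right) \frac{263}{76} = - \frac{20251}{38} \approx -532.92$)
$\frac{95 + 179}{47 + 27} + M z = \frac{95 + 179}{47 + 27} - - \frac{2531375}{19} = \frac{274}{74} + \frac{2531375}{19} = 274 \cdot \frac{1}{74} + \frac{2531375}{19} = \frac{137}{37} + \frac{2531375}{19} = \frac{93663478}{703}$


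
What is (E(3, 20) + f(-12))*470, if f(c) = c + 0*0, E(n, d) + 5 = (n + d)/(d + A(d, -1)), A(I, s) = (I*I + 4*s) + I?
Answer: -1736415/218 ≈ -7965.2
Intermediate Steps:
A(I, s) = I + I² + 4*s (A(I, s) = (I² + 4*s) + I = I + I² + 4*s)
E(n, d) = -5 + (d + n)/(-4 + d² + 2*d) (E(n, d) = -5 + (n + d)/(d + (d + d² + 4*(-1))) = -5 + (d + n)/(d + (d + d² - 4)) = -5 + (d + n)/(d + (-4 + d + d²)) = -5 + (d + n)/(-4 + d² + 2*d))
f(c) = c (f(c) = c + 0 = c)
(E(3, 20) + f(-12))*470 = ((20 + 3 - 9*20 - 5*20²)/(-4 + 20² + 2*20) - 12)*470 = ((20 + 3 - 180 - 5*400)/(-4 + 400 + 40) - 12)*470 = ((20 + 3 - 180 - 2000)/436 - 12)*470 = ((1/436)*(-2157) - 12)*470 = (-2157/436 - 12)*470 = -7389/436*470 = -1736415/218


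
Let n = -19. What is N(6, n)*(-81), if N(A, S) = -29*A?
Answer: 14094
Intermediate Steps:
N(6, n)*(-81) = -29*6*(-81) = -174*(-81) = 14094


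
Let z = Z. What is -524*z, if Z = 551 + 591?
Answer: -598408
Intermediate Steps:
Z = 1142
z = 1142
-524*z = -524*1142 = -598408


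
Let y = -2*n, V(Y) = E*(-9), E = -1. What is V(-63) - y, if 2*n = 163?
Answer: 172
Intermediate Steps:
n = 163/2 (n = (½)*163 = 163/2 ≈ 81.500)
V(Y) = 9 (V(Y) = -1*(-9) = 9)
y = -163 (y = -2*163/2 = -163)
V(-63) - y = 9 - 1*(-163) = 9 + 163 = 172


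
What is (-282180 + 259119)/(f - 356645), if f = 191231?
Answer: 7687/55138 ≈ 0.13941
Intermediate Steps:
(-282180 + 259119)/(f - 356645) = (-282180 + 259119)/(191231 - 356645) = -23061/(-165414) = -23061*(-1/165414) = 7687/55138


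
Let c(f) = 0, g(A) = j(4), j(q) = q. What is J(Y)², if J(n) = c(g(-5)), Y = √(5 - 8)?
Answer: 0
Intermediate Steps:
g(A) = 4
Y = I*√3 (Y = √(-3) = I*√3 ≈ 1.732*I)
J(n) = 0
J(Y)² = 0² = 0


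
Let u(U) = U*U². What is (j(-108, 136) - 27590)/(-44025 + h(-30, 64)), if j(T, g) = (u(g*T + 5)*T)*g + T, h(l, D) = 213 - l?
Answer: -23247543261490679/21891 ≈ -1.0620e+12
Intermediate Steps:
u(U) = U³
j(T, g) = T + T*g*(5 + T*g)³ (j(T, g) = ((g*T + 5)³*T)*g + T = ((T*g + 5)³*T)*g + T = ((5 + T*g)³*T)*g + T = (T*(5 + T*g)³)*g + T = T*g*(5 + T*g)³ + T = T + T*g*(5 + T*g)³)
(j(-108, 136) - 27590)/(-44025 + h(-30, 64)) = (-108*(1 + 136*(5 - 108*136)³) - 27590)/(-44025 + (213 - 1*(-30))) = (-108*(1 + 136*(5 - 14688)³) - 27590)/(-44025 + (213 + 30)) = (-108*(1 + 136*(-14683)³) - 27590)/(-44025 + 243) = (-108*(1 + 136*(-3165515149987)) - 27590)/(-43782) = (-108*(1 - 430510060398232) - 27590)*(-1/43782) = (-108*(-430510060398231) - 27590)*(-1/43782) = (46495086523008948 - 27590)*(-1/43782) = 46495086522981358*(-1/43782) = -23247543261490679/21891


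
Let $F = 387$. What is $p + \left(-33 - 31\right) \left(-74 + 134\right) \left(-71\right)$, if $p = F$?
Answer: $273027$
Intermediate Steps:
$p = 387$
$p + \left(-33 - 31\right) \left(-74 + 134\right) \left(-71\right) = 387 + \left(-33 - 31\right) \left(-74 + 134\right) \left(-71\right) = 387 + \left(-64\right) 60 \left(-71\right) = 387 - -272640 = 387 + 272640 = 273027$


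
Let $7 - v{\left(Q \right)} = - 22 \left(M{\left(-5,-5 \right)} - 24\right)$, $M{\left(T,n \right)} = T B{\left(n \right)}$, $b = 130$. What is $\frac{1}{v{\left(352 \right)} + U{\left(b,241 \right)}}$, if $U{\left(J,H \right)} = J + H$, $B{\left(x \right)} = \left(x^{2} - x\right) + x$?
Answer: $- \frac{1}{2900} \approx -0.00034483$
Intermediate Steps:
$B{\left(x \right)} = x^{2}$
$U{\left(J,H \right)} = H + J$
$M{\left(T,n \right)} = T n^{2}$
$v{\left(Q \right)} = -3271$ ($v{\left(Q \right)} = 7 - - 22 \left(- 5 \left(-5\right)^{2} - 24\right) = 7 - - 22 \left(\left(-5\right) 25 - 24\right) = 7 - - 22 \left(-125 - 24\right) = 7 - \left(-22\right) \left(-149\right) = 7 - 3278 = -3271$)
$\frac{1}{v{\left(352 \right)} + U{\left(b,241 \right)}} = \frac{1}{-3271 + \left(241 + 130\right)} = \frac{1}{-3271 + 371} = \frac{1}{-2900} = - \frac{1}{2900}$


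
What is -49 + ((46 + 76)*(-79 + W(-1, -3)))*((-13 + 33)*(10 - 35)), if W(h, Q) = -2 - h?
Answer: 4879951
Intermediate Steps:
-49 + ((46 + 76)*(-79 + W(-1, -3)))*((-13 + 33)*(10 - 35)) = -49 + ((46 + 76)*(-79 + (-2 - 1*(-1))))*((-13 + 33)*(10 - 35)) = -49 + (122*(-79 + (-2 + 1)))*(20*(-25)) = -49 + (122*(-79 - 1))*(-500) = -49 + (122*(-80))*(-500) = -49 - 9760*(-500) = -49 + 4880000 = 4879951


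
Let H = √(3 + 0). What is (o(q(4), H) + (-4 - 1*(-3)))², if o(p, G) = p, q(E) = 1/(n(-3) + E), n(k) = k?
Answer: 0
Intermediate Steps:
H = √3 ≈ 1.7320
q(E) = 1/(-3 + E)
(o(q(4), H) + (-4 - 1*(-3)))² = (1/(-3 + 4) + (-4 - 1*(-3)))² = (1/1 + (-4 + 3))² = (1 - 1)² = 0² = 0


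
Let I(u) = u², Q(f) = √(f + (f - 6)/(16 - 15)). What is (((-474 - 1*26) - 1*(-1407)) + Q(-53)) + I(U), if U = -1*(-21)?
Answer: 1348 + 4*I*√7 ≈ 1348.0 + 10.583*I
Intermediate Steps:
U = 21
Q(f) = √(-6 + 2*f) (Q(f) = √(f + (-6 + f)/1) = √(f + (-6 + f)*1) = √(f + (-6 + f)) = √(-6 + 2*f))
(((-474 - 1*26) - 1*(-1407)) + Q(-53)) + I(U) = (((-474 - 1*26) - 1*(-1407)) + √(-6 + 2*(-53))) + 21² = (((-474 - 26) + 1407) + √(-6 - 106)) + 441 = ((-500 + 1407) + √(-112)) + 441 = (907 + 4*I*√7) + 441 = 1348 + 4*I*√7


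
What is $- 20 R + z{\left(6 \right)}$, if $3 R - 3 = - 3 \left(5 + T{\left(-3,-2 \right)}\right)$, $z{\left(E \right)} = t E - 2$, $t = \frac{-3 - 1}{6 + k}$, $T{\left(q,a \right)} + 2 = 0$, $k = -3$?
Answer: $30$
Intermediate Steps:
$T{\left(q,a \right)} = -2$ ($T{\left(q,a \right)} = -2 + 0 = -2$)
$t = - \frac{4}{3}$ ($t = \frac{-3 - 1}{6 - 3} = - \frac{4}{3} \approx -1.3333$)
$z{\left(E \right)} = -2 - \frac{4 E}{3}$ ($z{\left(E \right)} = - \frac{4 E}{3} - 2 = -2 - \frac{4 E}{3}$)
$R = -2$ ($R = 1 + \frac{\left(-3\right) \left(5 - 2\right)}{3} = 1 + \frac{\left(-3\right) 3}{3} = 1 + \frac{1}{3} \left(-9\right) = 1 - 3 = -2$)
$- 20 R + z{\left(6 \right)} = \left(-20\right) \left(-2\right) - 10 = 40 - 10 = 30$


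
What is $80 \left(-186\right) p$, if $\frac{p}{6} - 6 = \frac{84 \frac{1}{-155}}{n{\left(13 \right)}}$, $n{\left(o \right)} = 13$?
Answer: $- \frac{6915456}{13} \approx -5.3196 \cdot 10^{5}$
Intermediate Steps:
$p = \frac{72036}{2015}$ ($p = 36 + 6 \frac{84 \frac{1}{-155}}{13} = 36 + 6 \cdot 84 \left(- \frac{1}{155}\right) \frac{1}{13} = 36 + 6 \left(\left(- \frac{84}{155}\right) \frac{1}{13}\right) = 36 + 6 \left(- \frac{84}{2015}\right) = 36 - \frac{504}{2015} = \frac{72036}{2015} \approx 35.75$)
$80 \left(-186\right) p = 80 \left(-186\right) \frac{72036}{2015} = \left(-14880\right) \frac{72036}{2015} = - \frac{6915456}{13}$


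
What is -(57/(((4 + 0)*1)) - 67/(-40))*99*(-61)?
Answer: 3846843/40 ≈ 96171.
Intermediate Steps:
-(57/(((4 + 0)*1)) - 67/(-40))*99*(-61) = -(57/((4*1)) - 67*(-1/40))*99*(-61) = -(57/4 + 67/40)*99*(-61) = -(637/40)*99*(-61) = -63063*(-61)/40 = -1*(-3846843/40) = 3846843/40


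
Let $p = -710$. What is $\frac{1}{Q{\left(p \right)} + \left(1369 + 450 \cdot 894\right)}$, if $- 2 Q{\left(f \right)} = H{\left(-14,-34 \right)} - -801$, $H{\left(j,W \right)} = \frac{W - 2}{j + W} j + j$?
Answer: $\frac{4}{1613123} \approx 2.4797 \cdot 10^{-6}$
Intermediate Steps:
$H{\left(j,W \right)} = j + \frac{j \left(-2 + W\right)}{W + j}$ ($H{\left(j,W \right)} = \frac{-2 + W}{W + j} j + j = \frac{j \left(-2 + W\right)}{W + j} + j = j + \frac{j \left(-2 + W\right)}{W + j}$)
$Q{\left(f \right)} = - \frac{1553}{4}$ ($Q{\left(f \right)} = - \frac{- \frac{14 \left(-2 - 14 + 2 \left(-34\right)\right)}{-34 - 14} - -801}{2} = - \frac{- \frac{14 \left(-2 - 14 - 68\right)}{-48} + 801}{2} = - \frac{\left(-14\right) \left(- \frac{1}{48}\right) \left(-84\right) + 801}{2} = - \frac{- \frac{49}{2} + 801}{2} = \left(- \frac{1}{2}\right) \frac{1553}{2} = - \frac{1553}{4}$)
$\frac{1}{Q{\left(p \right)} + \left(1369 + 450 \cdot 894\right)} = \frac{1}{- \frac{1553}{4} + \left(1369 + 450 \cdot 894\right)} = \frac{1}{- \frac{1553}{4} + \left(1369 + 402300\right)} = \frac{1}{- \frac{1553}{4} + 403669} = \frac{1}{\frac{1613123}{4}} = \frac{4}{1613123}$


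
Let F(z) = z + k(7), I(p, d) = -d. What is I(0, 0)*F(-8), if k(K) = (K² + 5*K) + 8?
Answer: 0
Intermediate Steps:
k(K) = 8 + K² + 5*K
F(z) = 92 + z (F(z) = z + (8 + 7² + 5*7) = z + (8 + 49 + 35) = z + 92 = 92 + z)
I(0, 0)*F(-8) = (-1*0)*(92 - 8) = 0*84 = 0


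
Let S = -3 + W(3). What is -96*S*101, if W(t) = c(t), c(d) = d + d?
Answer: -29088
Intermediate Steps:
c(d) = 2*d
W(t) = 2*t
S = 3 (S = -3 + 2*3 = -3 + 6 = 3)
-96*S*101 = -96*3*101 = -288*101 = -29088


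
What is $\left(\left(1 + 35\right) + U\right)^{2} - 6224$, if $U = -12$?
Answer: $-5648$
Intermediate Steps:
$\left(\left(1 + 35\right) + U\right)^{2} - 6224 = \left(\left(1 + 35\right) - 12\right)^{2} - 6224 = \left(36 - 12\right)^{2} - 6224 = 24^{2} - 6224 = 576 - 6224 = -5648$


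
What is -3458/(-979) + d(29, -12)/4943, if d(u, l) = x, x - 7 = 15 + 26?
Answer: 17139886/4839197 ≈ 3.5419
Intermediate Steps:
x = 48 (x = 7 + (15 + 26) = 7 + 41 = 48)
d(u, l) = 48
-3458/(-979) + d(29, -12)/4943 = -3458/(-979) + 48/4943 = -3458*(-1/979) + 48*(1/4943) = 3458/979 + 48/4943 = 17139886/4839197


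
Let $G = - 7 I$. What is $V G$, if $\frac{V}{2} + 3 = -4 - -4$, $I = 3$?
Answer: $126$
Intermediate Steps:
$V = -6$ ($V = -6 + 2 \left(-4 - -4\right) = -6 + 2 \left(-4 + 4\right) = -6 + 2 \cdot 0 = -6 + 0 = -6$)
$G = -21$ ($G = \left(-7\right) 3 = -21$)
$V G = \left(-6\right) \left(-21\right) = 126$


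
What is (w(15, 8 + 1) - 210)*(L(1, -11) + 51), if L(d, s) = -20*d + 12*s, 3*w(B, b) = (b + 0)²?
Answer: 18483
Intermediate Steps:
w(B, b) = b²/3 (w(B, b) = (b + 0)²/3 = b²/3)
(w(15, 8 + 1) - 210)*(L(1, -11) + 51) = ((8 + 1)²/3 - 210)*((-20*1 + 12*(-11)) + 51) = ((⅓)*9² - 210)*((-20 - 132) + 51) = ((⅓)*81 - 210)*(-152 + 51) = (27 - 210)*(-101) = -183*(-101) = 18483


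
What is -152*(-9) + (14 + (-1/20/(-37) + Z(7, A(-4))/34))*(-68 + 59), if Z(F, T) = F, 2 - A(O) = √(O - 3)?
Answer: 15600897/12580 ≈ 1240.1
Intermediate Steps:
A(O) = 2 - √(-3 + O) (A(O) = 2 - √(O - 3) = 2 - √(-3 + O))
-152*(-9) + (14 + (-1/20/(-37) + Z(7, A(-4))/34))*(-68 + 59) = -152*(-9) + (14 + (-1/20/(-37) + 7/34))*(-68 + 59) = 1368 + (14 + (-1*1/20*(-1/37) + 7*(1/34)))*(-9) = 1368 + (14 + (-1/20*(-1/37) + 7/34))*(-9) = 1368 + (14 + (1/740 + 7/34))*(-9) = 1368 + (14 + 2607/12580)*(-9) = 1368 + (178727/12580)*(-9) = 1368 - 1608543/12580 = 15600897/12580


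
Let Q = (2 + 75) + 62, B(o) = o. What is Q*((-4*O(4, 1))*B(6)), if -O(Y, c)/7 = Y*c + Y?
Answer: 186816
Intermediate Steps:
Q = 139 (Q = 77 + 62 = 139)
O(Y, c) = -7*Y - 7*Y*c (O(Y, c) = -7*(Y*c + Y) = -7*(Y + Y*c) = -7*Y - 7*Y*c)
Q*((-4*O(4, 1))*B(6)) = 139*(-(-28)*4*(1 + 1)*6) = 139*(-(-28)*4*2*6) = 139*(-4*(-56)*6) = 139*(224*6) = 139*1344 = 186816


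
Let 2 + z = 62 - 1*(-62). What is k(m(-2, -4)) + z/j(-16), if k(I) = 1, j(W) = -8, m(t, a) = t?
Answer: -57/4 ≈ -14.250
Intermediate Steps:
z = 122 (z = -2 + (62 - 1*(-62)) = -2 + (62 + 62) = -2 + 124 = 122)
k(m(-2, -4)) + z/j(-16) = 1 + 122/(-8) = 1 - ⅛*122 = 1 - 61/4 = -57/4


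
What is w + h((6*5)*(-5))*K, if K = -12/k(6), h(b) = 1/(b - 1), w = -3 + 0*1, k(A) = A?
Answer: -451/151 ≈ -2.9868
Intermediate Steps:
w = -3 (w = -3 + 0 = -3)
h(b) = 1/(-1 + b)
K = -2 (K = -12/6 = -12*1/6 = -2)
w + h((6*5)*(-5))*K = -3 - 2/(-1 + (6*5)*(-5)) = -3 - 2/(-1 + 30*(-5)) = -3 - 2/(-1 - 150) = -3 - 2/(-151) = -3 - 1/151*(-2) = -3 + 2/151 = -451/151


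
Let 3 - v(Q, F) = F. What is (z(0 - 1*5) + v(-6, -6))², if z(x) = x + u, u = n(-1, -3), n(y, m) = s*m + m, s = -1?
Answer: 16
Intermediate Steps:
v(Q, F) = 3 - F
n(y, m) = 0 (n(y, m) = -m + m = 0)
u = 0
z(x) = x (z(x) = x + 0 = x)
(z(0 - 1*5) + v(-6, -6))² = ((0 - 1*5) + (3 - 1*(-6)))² = ((0 - 5) + (3 + 6))² = (-5 + 9)² = 4² = 16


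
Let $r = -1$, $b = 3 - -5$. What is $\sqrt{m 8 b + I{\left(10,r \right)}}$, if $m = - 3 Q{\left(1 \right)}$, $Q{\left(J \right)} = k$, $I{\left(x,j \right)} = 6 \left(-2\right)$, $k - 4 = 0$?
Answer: $2 i \sqrt{195} \approx 27.928 i$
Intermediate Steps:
$k = 4$ ($k = 4 + 0 = 4$)
$b = 8$ ($b = 3 + 5 = 8$)
$I{\left(x,j \right)} = -12$
$Q{\left(J \right)} = 4$
$m = -12$ ($m = \left(-3\right) 4 = -12$)
$\sqrt{m 8 b + I{\left(10,r \right)}} = \sqrt{\left(-12\right) 8 \cdot 8 - 12} = \sqrt{\left(-96\right) 8 - 12} = \sqrt{-768 - 12} = \sqrt{-780} = 2 i \sqrt{195}$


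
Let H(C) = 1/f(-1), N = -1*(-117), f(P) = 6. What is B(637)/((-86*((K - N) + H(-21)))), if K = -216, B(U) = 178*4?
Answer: 2136/85871 ≈ 0.024875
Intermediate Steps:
B(U) = 712
N = 117
H(C) = ⅙ (H(C) = 1/6 = ⅙)
B(637)/((-86*((K - N) + H(-21)))) = 712/((-86*((-216 - 1*117) + ⅙))) = 712/((-86*((-216 - 117) + ⅙))) = 712/((-86*(-333 + ⅙))) = 712/((-86*(-1997/6))) = 712/(85871/3) = 712*(3/85871) = 2136/85871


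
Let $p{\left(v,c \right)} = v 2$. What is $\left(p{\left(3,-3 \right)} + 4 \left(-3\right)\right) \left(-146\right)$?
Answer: $876$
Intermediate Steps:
$p{\left(v,c \right)} = 2 v$
$\left(p{\left(3,-3 \right)} + 4 \left(-3\right)\right) \left(-146\right) = \left(2 \cdot 3 + 4 \left(-3\right)\right) \left(-146\right) = \left(6 - 12\right) \left(-146\right) = \left(-6\right) \left(-146\right) = 876$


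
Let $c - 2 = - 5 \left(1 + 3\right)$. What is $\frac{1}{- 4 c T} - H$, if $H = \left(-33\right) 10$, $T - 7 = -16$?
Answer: $\frac{213839}{648} \approx 330.0$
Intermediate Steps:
$T = -9$ ($T = 7 - 16 = -9$)
$c = -18$ ($c = 2 - 5 \left(1 + 3\right) = 2 - 20 = -18$)
$H = -330$
$\frac{1}{- 4 c T} - H = \frac{1}{\left(-4\right) \left(-18\right) \left(-9\right)} - -330 = \frac{1}{72 \left(-9\right)} + 330 = \frac{1}{-648} + 330 = - \frac{1}{648} + 330 = \frac{213839}{648}$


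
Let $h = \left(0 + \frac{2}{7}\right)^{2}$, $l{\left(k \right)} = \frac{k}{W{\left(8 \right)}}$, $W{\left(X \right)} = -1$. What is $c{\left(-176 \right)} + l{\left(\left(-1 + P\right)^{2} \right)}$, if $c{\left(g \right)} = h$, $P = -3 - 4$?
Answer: $- \frac{3132}{49} \approx -63.918$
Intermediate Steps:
$P = -7$ ($P = -3 - 4 = -7$)
$l{\left(k \right)} = - k$ ($l{\left(k \right)} = \frac{k}{-1} = k \left(-1\right) = - k$)
$h = \frac{4}{49}$ ($h = \left(0 + 2 \cdot \frac{1}{7}\right)^{2} = \left(0 + \frac{2}{7}\right)^{2} = \left(\frac{2}{7}\right)^{2} = \frac{4}{49} \approx 0.081633$)
$c{\left(g \right)} = \frac{4}{49}$
$c{\left(-176 \right)} + l{\left(\left(-1 + P\right)^{2} \right)} = \frac{4}{49} - \left(-1 - 7\right)^{2} = \frac{4}{49} - \left(-8\right)^{2} = \frac{4}{49} - 64 = - \frac{3132}{49}$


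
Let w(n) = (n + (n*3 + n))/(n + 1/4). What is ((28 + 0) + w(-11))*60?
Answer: 85440/43 ≈ 1987.0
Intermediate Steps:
w(n) = 5*n/(¼ + n) (w(n) = (n + (3*n + n))/(n + ¼) = (n + 4*n)/(¼ + n) = (5*n)/(¼ + n) = 5*n/(¼ + n))
((28 + 0) + w(-11))*60 = ((28 + 0) + 20*(-11)/(1 + 4*(-11)))*60 = (28 + 20*(-11)/(1 - 44))*60 = (28 + 20*(-11)/(-43))*60 = (28 + 20*(-11)*(-1/43))*60 = (28 + 220/43)*60 = (1424/43)*60 = 85440/43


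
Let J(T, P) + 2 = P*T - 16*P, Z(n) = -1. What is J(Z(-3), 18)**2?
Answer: 94864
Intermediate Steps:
J(T, P) = -2 - 16*P + P*T (J(T, P) = -2 + (P*T - 16*P) = -2 + (-16*P + P*T) = -2 - 16*P + P*T)
J(Z(-3), 18)**2 = (-2 - 16*18 + 18*(-1))**2 = (-2 - 288 - 18)**2 = (-308)**2 = 94864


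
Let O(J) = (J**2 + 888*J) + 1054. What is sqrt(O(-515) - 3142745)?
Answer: I*sqrt(3333786) ≈ 1825.9*I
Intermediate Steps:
O(J) = 1054 + J**2 + 888*J
sqrt(O(-515) - 3142745) = sqrt((1054 + (-515)**2 + 888*(-515)) - 3142745) = sqrt((1054 + 265225 - 457320) - 3142745) = sqrt(-191041 - 3142745) = sqrt(-3333786) = I*sqrt(3333786)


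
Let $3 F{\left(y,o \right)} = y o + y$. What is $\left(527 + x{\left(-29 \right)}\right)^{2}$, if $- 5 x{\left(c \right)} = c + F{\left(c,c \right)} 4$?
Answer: $\frac{22505536}{225} \approx 1.0002 \cdot 10^{5}$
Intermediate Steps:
$F{\left(y,o \right)} = \frac{y}{3} + \frac{o y}{3}$ ($F{\left(y,o \right)} = \frac{y o + y}{3} = \frac{o y + y}{3} = \frac{y + o y}{3} = \frac{y}{3} + \frac{o y}{3}$)
$x{\left(c \right)} = - \frac{c}{5} - \frac{4 c \left(1 + c\right)}{15}$ ($x{\left(c \right)} = - \frac{c + \frac{c \left(1 + c\right)}{3} \cdot 4}{5} = - \frac{c + \frac{4 c \left(1 + c\right)}{3}}{5} = - \frac{c}{5} - \frac{4 c \left(1 + c\right)}{15}$)
$\left(527 + x{\left(-29 \right)}\right)^{2} = \left(527 + \frac{1}{15} \left(-29\right) \left(-7 - -116\right)\right)^{2} = \left(527 + \frac{1}{15} \left(-29\right) \left(-7 + 116\right)\right)^{2} = \left(527 + \frac{1}{15} \left(-29\right) 109\right)^{2} = \left(527 - \frac{3161}{15}\right)^{2} = \left(\frac{4744}{15}\right)^{2} = \frac{22505536}{225}$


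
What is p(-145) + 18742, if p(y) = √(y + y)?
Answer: 18742 + I*√290 ≈ 18742.0 + 17.029*I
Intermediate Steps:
p(y) = √2*√y (p(y) = √(2*y) = √2*√y)
p(-145) + 18742 = √2*√(-145) + 18742 = √2*(I*√145) + 18742 = I*√290 + 18742 = 18742 + I*√290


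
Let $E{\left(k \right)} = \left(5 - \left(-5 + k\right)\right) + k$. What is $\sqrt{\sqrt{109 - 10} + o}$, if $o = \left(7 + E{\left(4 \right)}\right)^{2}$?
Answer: $\sqrt{289 + 3 \sqrt{11}} \approx 17.29$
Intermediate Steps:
$E{\left(k \right)} = 10$ ($E{\left(k \right)} = \left(10 - k\right) + k = 10$)
$o = 289$ ($o = \left(7 + 10\right)^{2} = 17^{2} = 289$)
$\sqrt{\sqrt{109 - 10} + o} = \sqrt{\sqrt{109 - 10} + 289} = \sqrt{\sqrt{99} + 289} = \sqrt{3 \sqrt{11} + 289} = \sqrt{289 + 3 \sqrt{11}}$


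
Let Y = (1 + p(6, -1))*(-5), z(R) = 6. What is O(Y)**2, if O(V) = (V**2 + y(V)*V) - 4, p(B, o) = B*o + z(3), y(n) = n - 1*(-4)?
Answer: 676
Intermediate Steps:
y(n) = 4 + n (y(n) = n + 4 = 4 + n)
p(B, o) = 6 + B*o (p(B, o) = B*o + 6 = 6 + B*o)
Y = -5 (Y = (1 + (6 + 6*(-1)))*(-5) = (1 + (6 - 6))*(-5) = (1 + 0)*(-5) = 1*(-5) = -5)
O(V) = -4 + V**2 + V*(4 + V) (O(V) = (V**2 + (4 + V)*V) - 4 = (V**2 + V*(4 + V)) - 4 = -4 + V**2 + V*(4 + V))
O(Y)**2 = (-4 + (-5)**2 - 5*(4 - 5))**2 = (-4 + 25 - 5*(-1))**2 = (-4 + 25 + 5)**2 = 26**2 = 676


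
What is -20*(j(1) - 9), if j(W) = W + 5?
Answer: 60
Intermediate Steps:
j(W) = 5 + W
-20*(j(1) - 9) = -20*((5 + 1) - 9) = -20*(6 - 9) = -20*(-3) = 60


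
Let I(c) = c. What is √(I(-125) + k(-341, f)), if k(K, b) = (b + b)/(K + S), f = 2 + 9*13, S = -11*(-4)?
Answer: I*√1232979/99 ≈ 11.216*I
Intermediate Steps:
S = 44
f = 119 (f = 2 + 117 = 119)
k(K, b) = 2*b/(44 + K) (k(K, b) = (b + b)/(K + 44) = (2*b)/(44 + K) = 2*b/(44 + K))
√(I(-125) + k(-341, f)) = √(-125 + 2*119/(44 - 341)) = √(-125 + 2*119/(-297)) = √(-125 + 2*119*(-1/297)) = √(-125 - 238/297) = √(-37363/297) = I*√1232979/99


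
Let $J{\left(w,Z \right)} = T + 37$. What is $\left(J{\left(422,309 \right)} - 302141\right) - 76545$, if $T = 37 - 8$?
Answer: $-378620$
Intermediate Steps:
$T = 29$
$J{\left(w,Z \right)} = 66$ ($J{\left(w,Z \right)} = 29 + 37 = 66$)
$\left(J{\left(422,309 \right)} - 302141\right) - 76545 = \left(66 - 302141\right) - 76545 = -302075 - 76545 = -378620$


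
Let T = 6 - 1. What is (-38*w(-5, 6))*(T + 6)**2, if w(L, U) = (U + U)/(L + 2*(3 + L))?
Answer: 18392/3 ≈ 6130.7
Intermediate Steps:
w(L, U) = 2*U/(6 + 3*L) (w(L, U) = (2*U)/(L + (6 + 2*L)) = (2*U)/(6 + 3*L) = 2*U/(6 + 3*L))
T = 5
(-38*w(-5, 6))*(T + 6)**2 = (-76*6/(3*(2 - 5)))*(5 + 6)**2 = -76*6/(3*(-3))*11**2 = -76*6*(-1)/(3*3)*121 = -38*(-4/3)*121 = (152/3)*121 = 18392/3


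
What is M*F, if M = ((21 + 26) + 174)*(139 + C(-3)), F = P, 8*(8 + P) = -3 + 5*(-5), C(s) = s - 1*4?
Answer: -335478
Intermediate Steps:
C(s) = -4 + s (C(s) = s - 4 = -4 + s)
P = -23/2 (P = -8 + (-3 + 5*(-5))/8 = -8 + (-3 - 25)/8 = -8 + (⅛)*(-28) = -8 - 7/2 = -23/2 ≈ -11.500)
F = -23/2 ≈ -11.500
M = 29172 (M = ((21 + 26) + 174)*(139 + (-4 - 3)) = (47 + 174)*(139 - 7) = 221*132 = 29172)
M*F = 29172*(-23/2) = -335478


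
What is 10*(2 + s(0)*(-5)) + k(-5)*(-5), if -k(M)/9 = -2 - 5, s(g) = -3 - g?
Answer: -145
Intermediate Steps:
k(M) = 63 (k(M) = -9*(-2 - 5) = -9*(-7) = 63)
10*(2 + s(0)*(-5)) + k(-5)*(-5) = 10*(2 + (-3 - 1*0)*(-5)) + 63*(-5) = 10*(2 + (-3 + 0)*(-5)) - 315 = 10*(2 - 3*(-5)) - 315 = 10*(2 + 15) - 315 = 10*17 - 315 = 170 - 315 = -145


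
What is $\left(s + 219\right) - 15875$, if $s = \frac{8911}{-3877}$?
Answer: $- \frac{60707223}{3877} \approx -15658.0$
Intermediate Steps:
$s = - \frac{8911}{3877}$ ($s = 8911 \left(- \frac{1}{3877}\right) = - \frac{8911}{3877} \approx -2.2984$)
$\left(s + 219\right) - 15875 = \left(- \frac{8911}{3877} + 219\right) - 15875 = \frac{840152}{3877} - 15875 = - \frac{60707223}{3877}$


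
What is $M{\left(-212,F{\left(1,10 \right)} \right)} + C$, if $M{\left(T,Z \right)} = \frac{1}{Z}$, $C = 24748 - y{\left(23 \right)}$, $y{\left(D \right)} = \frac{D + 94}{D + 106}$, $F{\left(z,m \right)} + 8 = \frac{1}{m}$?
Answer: $\frac{84065445}{3397} \approx 24747.0$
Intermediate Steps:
$F{\left(z,m \right)} = -8 + \frac{1}{m}$
$y{\left(D \right)} = \frac{94 + D}{106 + D}$
$C = \frac{1064125}{43}$ ($C = 24748 - \frac{94 + 23}{106 + 23} = 24748 - \frac{1}{129} \cdot 117 = 24748 - \frac{39}{43} = \frac{1064125}{43} \approx 24747.0$)
$M{\left(-212,F{\left(1,10 \right)} \right)} + C = \frac{1}{-8 + \frac{1}{10}} + \frac{1064125}{43} = \frac{1}{- \frac{79}{10}} + \frac{1064125}{43} = - \frac{10}{79} + \frac{1064125}{43} = \frac{84065445}{3397}$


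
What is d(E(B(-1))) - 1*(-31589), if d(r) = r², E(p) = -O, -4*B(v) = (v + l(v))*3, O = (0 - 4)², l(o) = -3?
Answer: 31845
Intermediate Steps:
O = 16 (O = (-4)² = 16)
B(v) = 9/4 - 3*v/4 (B(v) = -(v - 3)*3/4 = -(-3 + v)*3/4 = -(-9 + 3*v)/4 = 9/4 - 3*v/4)
E(p) = -16 (E(p) = -1*16 = -16)
d(E(B(-1))) - 1*(-31589) = (-16)² - 1*(-31589) = 256 + 31589 = 31845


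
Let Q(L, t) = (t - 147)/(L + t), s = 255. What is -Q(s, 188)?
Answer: -41/443 ≈ -0.092551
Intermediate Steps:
Q(L, t) = (-147 + t)/(L + t)
-Q(s, 188) = -(-147 + 188)/(255 + 188) = -41/443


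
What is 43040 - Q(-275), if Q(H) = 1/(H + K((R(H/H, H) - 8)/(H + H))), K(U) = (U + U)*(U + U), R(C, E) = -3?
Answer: 7397457585/171874 ≈ 43040.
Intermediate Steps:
K(U) = 4*U**2 (K(U) = (2*U)*(2*U) = 4*U**2)
Q(H) = 1/(H + 121/H**2) (Q(H) = 1/(H + 4*((-3 - 8)/(H + H))**2) = 1/(H + 4*(-11*1/(2*H))**2) = 1/(H + 4*(-11/(2*H))**2) = 1/(H + 4*(121/(4*H**2))) = 1/(H + 121/H**2))
43040 - Q(-275) = 43040 - (-275)**2/(121 + (-275)**3) = 43040 - 75625/(121 - 20796875) = 43040 - 75625/(-20796754) = 43040 - 75625*(-1)/20796754 = 43040 - 1*(-625/171874) = 43040 + 625/171874 = 7397457585/171874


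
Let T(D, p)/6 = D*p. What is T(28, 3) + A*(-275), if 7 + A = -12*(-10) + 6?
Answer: -32221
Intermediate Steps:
A = 119 (A = -7 + (-12*(-10) + 6) = -7 + (120 + 6) = -7 + 126 = 119)
T(D, p) = 6*D*p (T(D, p) = 6*(D*p) = 6*D*p)
T(28, 3) + A*(-275) = 6*28*3 + 119*(-275) = 504 - 32725 = -32221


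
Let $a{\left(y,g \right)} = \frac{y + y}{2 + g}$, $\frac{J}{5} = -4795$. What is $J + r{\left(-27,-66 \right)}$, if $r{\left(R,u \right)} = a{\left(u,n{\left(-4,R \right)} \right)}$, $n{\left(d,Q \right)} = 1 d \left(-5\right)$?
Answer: $-23981$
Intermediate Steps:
$n{\left(d,Q \right)} = - 5 d$ ($n{\left(d,Q \right)} = d \left(-5\right) = - 5 d$)
$J = -23975$ ($J = 5 \left(-4795\right) = -23975$)
$a{\left(y,g \right)} = \frac{2 y}{2 + g}$
$r{\left(R,u \right)} = \frac{u}{11}$ ($r{\left(R,u \right)} = \frac{2 u}{2 - -20} = \frac{2 u}{2 + 20} = \frac{2 u}{22} = 2 u \frac{1}{22} = \frac{u}{11}$)
$J + r{\left(-27,-66 \right)} = -23975 + \frac{1}{11} \left(-66\right) = -23975 - 6 = -23981$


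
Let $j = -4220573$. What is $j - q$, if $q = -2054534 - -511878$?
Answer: $-2677917$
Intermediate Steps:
$q = -1542656$ ($q = -2054534 + 511878 = -1542656$)
$j - q = -4220573 - -1542656 = -4220573 + 1542656 = -2677917$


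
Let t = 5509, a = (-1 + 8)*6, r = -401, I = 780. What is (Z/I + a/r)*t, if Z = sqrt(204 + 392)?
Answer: -231378/401 + 5509*sqrt(149)/390 ≈ -404.58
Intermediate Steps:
a = 42 (a = 7*6 = 42)
Z = 2*sqrt(149) (Z = sqrt(596) = 2*sqrt(149) ≈ 24.413)
(Z/I + a/r)*t = ((2*sqrt(149))/780 + 42/(-401))*5509 = ((2*sqrt(149))*(1/780) + 42*(-1/401))*5509 = (sqrt(149)/390 - 42/401)*5509 = (-42/401 + sqrt(149)/390)*5509 = -231378/401 + 5509*sqrt(149)/390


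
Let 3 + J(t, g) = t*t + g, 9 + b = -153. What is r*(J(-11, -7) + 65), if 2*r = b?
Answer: -14256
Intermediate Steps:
b = -162 (b = -9 - 153 = -162)
J(t, g) = -3 + g + t² (J(t, g) = -3 + (t*t + g) = -3 + (t² + g) = -3 + (g + t²) = -3 + g + t²)
r = -81 (r = (½)*(-162) = -81)
r*(J(-11, -7) + 65) = -81*((-3 - 7 + (-11)²) + 65) = -81*((-3 - 7 + 121) + 65) = -81*(111 + 65) = -81*176 = -14256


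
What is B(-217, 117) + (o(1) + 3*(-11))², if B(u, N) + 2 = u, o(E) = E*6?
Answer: 510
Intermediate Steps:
o(E) = 6*E
B(u, N) = -2 + u
B(-217, 117) + (o(1) + 3*(-11))² = (-2 - 217) + (6*1 + 3*(-11))² = -219 + (6 - 33)² = -219 + (-27)² = -219 + 729 = 510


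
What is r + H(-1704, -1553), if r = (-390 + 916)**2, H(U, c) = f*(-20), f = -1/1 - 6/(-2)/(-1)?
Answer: 276756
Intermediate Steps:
f = -4 (f = -1*1 - 6*(-1/2)*(-1) = -1 + 3*(-1) = -1 - 3 = -4)
H(U, c) = 80 (H(U, c) = -4*(-20) = 80)
r = 276676 (r = 526**2 = 276676)
r + H(-1704, -1553) = 276676 + 80 = 276756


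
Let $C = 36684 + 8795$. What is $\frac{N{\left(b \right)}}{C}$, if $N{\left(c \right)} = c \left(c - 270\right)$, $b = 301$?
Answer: $\frac{1333}{6497} \approx 0.20517$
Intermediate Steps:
$C = 45479$
$N{\left(c \right)} = c \left(-270 + c\right)$
$\frac{N{\left(b \right)}}{C} = \frac{301 \left(-270 + 301\right)}{45479} = 301 \cdot 31 \cdot \frac{1}{45479} = 9331 \cdot \frac{1}{45479} = \frac{1333}{6497}$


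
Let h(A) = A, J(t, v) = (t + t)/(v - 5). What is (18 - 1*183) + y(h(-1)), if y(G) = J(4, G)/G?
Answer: -491/3 ≈ -163.67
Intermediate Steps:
J(t, v) = 2*t/(-5 + v) (J(t, v) = (2*t)/(-5 + v) = 2*t/(-5 + v))
y(G) = 8/(G*(-5 + G)) (y(G) = (2*4/(-5 + G))/G = (8/(-5 + G))/G = 8/(G*(-5 + G)))
(18 - 1*183) + y(h(-1)) = (18 - 1*183) + 8/(-1*(-5 - 1)) = (18 - 183) + 8*(-1)/(-6) = -165 + 8*(-1)*(-⅙) = -165 + 4/3 = -491/3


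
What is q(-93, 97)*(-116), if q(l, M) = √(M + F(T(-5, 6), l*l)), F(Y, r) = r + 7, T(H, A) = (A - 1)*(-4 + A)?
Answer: -116*√8753 ≈ -10853.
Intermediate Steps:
T(H, A) = (-1 + A)*(-4 + A)
F(Y, r) = 7 + r
q(l, M) = √(7 + M + l²) (q(l, M) = √(M + (7 + l*l)) = √(M + (7 + l²)) = √(7 + M + l²))
q(-93, 97)*(-116) = √(7 + 97 + (-93)²)*(-116) = √(7 + 97 + 8649)*(-116) = √8753*(-116) = -116*√8753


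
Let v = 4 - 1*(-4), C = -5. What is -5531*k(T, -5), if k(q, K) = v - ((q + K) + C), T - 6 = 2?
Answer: -55310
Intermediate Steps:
v = 8 (v = 4 + 4 = 8)
T = 8 (T = 6 + 2 = 8)
k(q, K) = 13 - K - q (k(q, K) = 8 - ((q + K) - 5) = 8 - ((K + q) - 5) = 8 - (-5 + K + q) = 8 + (5 - K - q) = 13 - K - q)
-5531*k(T, -5) = -5531*(13 - 1*(-5) - 1*8) = -5531*(13 + 5 - 8) = -5531*10 = -55310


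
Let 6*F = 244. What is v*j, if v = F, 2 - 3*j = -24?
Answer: 3172/9 ≈ 352.44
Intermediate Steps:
j = 26/3 (j = ⅔ - ⅓*(-24) = ⅔ + 8 = 26/3 ≈ 8.6667)
F = 122/3 (F = (⅙)*244 = 122/3 ≈ 40.667)
v = 122/3 ≈ 40.667
v*j = (122/3)*(26/3) = 3172/9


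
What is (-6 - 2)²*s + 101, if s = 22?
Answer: 1509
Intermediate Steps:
(-6 - 2)²*s + 101 = (-6 - 2)²*22 + 101 = (-8)²*22 + 101 = 64*22 + 101 = 1408 + 101 = 1509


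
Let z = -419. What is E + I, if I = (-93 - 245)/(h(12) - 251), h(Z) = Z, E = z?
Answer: -99803/239 ≈ -417.59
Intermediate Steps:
E = -419
I = 338/239 (I = (-93 - 245)/(12 - 251) = -338/(-239) = -338*(-1/239) = 338/239 ≈ 1.4142)
E + I = -419 + 338/239 = -99803/239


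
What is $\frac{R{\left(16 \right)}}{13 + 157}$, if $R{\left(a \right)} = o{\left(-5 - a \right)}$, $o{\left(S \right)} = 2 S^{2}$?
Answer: $\frac{441}{85} \approx 5.1882$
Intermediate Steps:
$R{\left(a \right)} = 2 \left(-5 - a\right)^{2}$
$\frac{R{\left(16 \right)}}{13 + 157} = \frac{2 \left(5 + 16\right)^{2}}{13 + 157} = \frac{2 \cdot 21^{2}}{170} = \frac{2 \cdot 441}{170} = \frac{1}{170} \cdot 882 = \frac{441}{85}$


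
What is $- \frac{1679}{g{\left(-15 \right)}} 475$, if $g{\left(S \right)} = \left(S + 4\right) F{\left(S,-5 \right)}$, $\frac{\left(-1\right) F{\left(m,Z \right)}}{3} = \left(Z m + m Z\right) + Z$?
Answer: $- \frac{159505}{957} \approx -166.67$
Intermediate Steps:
$F{\left(m,Z \right)} = - 3 Z - 6 Z m$ ($F{\left(m,Z \right)} = - 3 \left(\left(Z m + m Z\right) + Z\right) = - 3 \left(\left(Z m + Z m\right) + Z\right) = - 3 \left(2 Z m + Z\right) = - 3 \left(Z + 2 Z m\right) = - 3 Z - 6 Z m$)
$g{\left(S \right)} = \left(4 + S\right) \left(15 + 30 S\right)$ ($g{\left(S \right)} = \left(S + 4\right) \left(\left(-3\right) \left(-5\right) \left(1 + 2 S\right)\right) = \left(4 + S\right) \left(15 + 30 S\right)$)
$- \frac{1679}{g{\left(-15 \right)}} 475 = - \frac{1679}{15 \left(1 + 2 \left(-15\right)\right) \left(4 - 15\right)} 475 = - \frac{1679}{15 \left(1 - 30\right) \left(-11\right)} 475 = - \frac{1679}{15 \left(-29\right) \left(-11\right)} 475 = - \frac{1679}{4785} \cdot 475 = \left(-1679\right) \frac{1}{4785} \cdot 475 = \left(- \frac{1679}{4785}\right) 475 = - \frac{159505}{957}$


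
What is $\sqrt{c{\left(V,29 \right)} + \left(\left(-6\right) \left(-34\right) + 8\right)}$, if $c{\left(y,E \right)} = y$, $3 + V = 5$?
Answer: $\sqrt{214} \approx 14.629$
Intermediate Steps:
$V = 2$ ($V = -3 + 5 = 2$)
$\sqrt{c{\left(V,29 \right)} + \left(\left(-6\right) \left(-34\right) + 8\right)} = \sqrt{2 + \left(\left(-6\right) \left(-34\right) + 8\right)} = \sqrt{2 + \left(204 + 8\right)} = \sqrt{2 + 212} = \sqrt{214}$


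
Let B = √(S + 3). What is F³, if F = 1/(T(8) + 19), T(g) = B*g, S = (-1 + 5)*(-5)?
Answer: I/(-55157*I + 40*√17) ≈ -1.813e-5 + 5.421e-8*I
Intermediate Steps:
S = -20 (S = 4*(-5) = -20)
B = I*√17 (B = √(-20 + 3) = √(-17) = I*√17 ≈ 4.1231*I)
T(g) = I*g*√17 (T(g) = (I*√17)*g = I*g*√17)
F = 1/(19 + 8*I*√17) (F = 1/(I*8*√17 + 19) = 1/(8*I*√17 + 19) = 1/(19 + 8*I*√17) ≈ 0.013112 - 0.022764*I)
F³ = (19/1449 - 8*I*√17/1449)³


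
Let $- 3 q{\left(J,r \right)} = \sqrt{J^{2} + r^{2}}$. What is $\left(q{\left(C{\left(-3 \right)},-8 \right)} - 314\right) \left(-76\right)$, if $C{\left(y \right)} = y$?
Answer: $23864 + \frac{76 \sqrt{73}}{3} \approx 24080.0$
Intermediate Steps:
$q{\left(J,r \right)} = - \frac{\sqrt{J^{2} + r^{2}}}{3}$
$\left(q{\left(C{\left(-3 \right)},-8 \right)} - 314\right) \left(-76\right) = \left(- \frac{\sqrt{\left(-3\right)^{2} + \left(-8\right)^{2}}}{3} - 314\right) \left(-76\right) = \left(- \frac{\sqrt{9 + 64}}{3} - 314\right) \left(-76\right) = \left(- \frac{\sqrt{73}}{3} - 314\right) \left(-76\right) = \left(-314 - \frac{\sqrt{73}}{3}\right) \left(-76\right) = 23864 + \frac{76 \sqrt{73}}{3}$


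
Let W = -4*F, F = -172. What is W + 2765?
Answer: 3453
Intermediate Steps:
W = 688 (W = -4*(-172) = 688)
W + 2765 = 688 + 2765 = 3453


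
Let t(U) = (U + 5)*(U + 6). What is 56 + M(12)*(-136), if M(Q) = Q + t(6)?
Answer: -19528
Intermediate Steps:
t(U) = (5 + U)*(6 + U)
M(Q) = 132 + Q (M(Q) = Q + (30 + 6² + 11*6) = Q + (30 + 36 + 66) = Q + 132 = 132 + Q)
56 + M(12)*(-136) = 56 + (132 + 12)*(-136) = 56 + 144*(-136) = 56 - 19584 = -19528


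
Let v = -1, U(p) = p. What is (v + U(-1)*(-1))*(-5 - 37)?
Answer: 0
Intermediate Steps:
(v + U(-1)*(-1))*(-5 - 37) = (-1 - 1*(-1))*(-5 - 37) = (-1 + 1)*(-42) = 0*(-42) = 0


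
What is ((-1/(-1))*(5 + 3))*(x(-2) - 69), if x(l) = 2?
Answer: -536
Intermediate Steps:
((-1/(-1))*(5 + 3))*(x(-2) - 69) = ((-1/(-1))*(5 + 3))*(2 - 69) = (-1*(-1)*8)*(-67) = (1*8)*(-67) = 8*(-67) = -536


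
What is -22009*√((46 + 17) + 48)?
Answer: -22009*√111 ≈ -2.3188e+5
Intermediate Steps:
-22009*√((46 + 17) + 48) = -22009*√(63 + 48) = -22009*√111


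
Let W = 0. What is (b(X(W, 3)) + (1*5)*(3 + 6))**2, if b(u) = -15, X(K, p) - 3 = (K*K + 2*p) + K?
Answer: 900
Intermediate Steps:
X(K, p) = 3 + K + K**2 + 2*p (X(K, p) = 3 + ((K*K + 2*p) + K) = 3 + ((K**2 + 2*p) + K) = 3 + (K + K**2 + 2*p) = 3 + K + K**2 + 2*p)
(b(X(W, 3)) + (1*5)*(3 + 6))**2 = (-15 + (1*5)*(3 + 6))**2 = (-15 + 5*9)**2 = (-15 + 45)**2 = 30**2 = 900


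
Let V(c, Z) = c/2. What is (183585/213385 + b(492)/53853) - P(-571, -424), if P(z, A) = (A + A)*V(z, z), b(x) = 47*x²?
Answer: -185312117365669/766094827 ≈ -2.4189e+5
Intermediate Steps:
V(c, Z) = c/2 (V(c, Z) = c*(½) = c/2)
P(z, A) = A*z (P(z, A) = (A + A)*(z/2) = (2*A)*(z/2) = A*z)
(183585/213385 + b(492)/53853) - P(-571, -424) = (183585/213385 + (47*492²)/53853) - (-424)*(-571) = (183585*(1/213385) + (47*242064)*(1/53853)) - 1*242104 = (36717/42677 + 11377008*(1/53853)) - 242104 = (36717/42677 + 3792336/17951) - 242104 = 162504630339/766094827 - 242104 = -185312117365669/766094827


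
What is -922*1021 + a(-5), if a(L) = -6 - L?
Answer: -941363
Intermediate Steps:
-922*1021 + a(-5) = -922*1021 + (-6 - 1*(-5)) = -941362 + (-6 + 5) = -941362 - 1 = -941363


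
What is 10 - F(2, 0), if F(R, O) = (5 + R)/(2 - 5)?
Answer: 37/3 ≈ 12.333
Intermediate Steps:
F(R, O) = -5/3 - R/3 (F(R, O) = (5 + R)/(-3) = (5 + R)*(-1/3) = -5/3 - R/3)
10 - F(2, 0) = 10 - (-5/3 - 1/3*2) = 10 - (-5/3 - 2/3) = 10 - 1*(-7/3) = 10 + 7/3 = 37/3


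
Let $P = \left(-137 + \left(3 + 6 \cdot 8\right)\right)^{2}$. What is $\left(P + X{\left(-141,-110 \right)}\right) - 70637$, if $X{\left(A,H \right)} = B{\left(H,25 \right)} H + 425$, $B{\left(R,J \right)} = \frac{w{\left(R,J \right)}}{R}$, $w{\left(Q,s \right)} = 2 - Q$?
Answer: $-62704$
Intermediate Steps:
$B{\left(R,J \right)} = \frac{2 - R}{R}$
$X{\left(A,H \right)} = 427 - H$ ($X{\left(A,H \right)} = \frac{2 - H}{H} H + 425 = \left(2 - H\right) + 425 = 427 - H$)
$P = 7396$ ($P = \left(-137 + \left(3 + 48\right)\right)^{2} = \left(-137 + 51\right)^{2} = \left(-86\right)^{2} = 7396$)
$\left(P + X{\left(-141,-110 \right)}\right) - 70637 = \left(7396 + \left(427 - -110\right)\right) - 70637 = \left(7396 + \left(427 + 110\right)\right) - 70637 = \left(7396 + 537\right) - 70637 = 7933 - 70637 = -62704$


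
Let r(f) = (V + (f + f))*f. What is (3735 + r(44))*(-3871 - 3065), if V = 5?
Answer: -54288072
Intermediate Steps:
r(f) = f*(5 + 2*f) (r(f) = (5 + (f + f))*f = (5 + 2*f)*f = f*(5 + 2*f))
(3735 + r(44))*(-3871 - 3065) = (3735 + 44*(5 + 2*44))*(-3871 - 3065) = (3735 + 44*(5 + 88))*(-6936) = (3735 + 44*93)*(-6936) = (3735 + 4092)*(-6936) = 7827*(-6936) = -54288072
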